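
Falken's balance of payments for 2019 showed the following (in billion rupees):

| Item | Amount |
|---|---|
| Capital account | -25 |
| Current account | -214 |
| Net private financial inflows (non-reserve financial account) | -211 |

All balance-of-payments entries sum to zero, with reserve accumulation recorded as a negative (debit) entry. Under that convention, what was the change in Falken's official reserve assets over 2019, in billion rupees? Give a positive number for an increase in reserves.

Official reserve transactions balance = -((-214) + (-25) + (-211)) = 450
An accumulation of reserves is recorded as a debit (negative entry), so the change in the stock of reserves is the negative of that balance.
Change in official reserves = -(450) = -450

-450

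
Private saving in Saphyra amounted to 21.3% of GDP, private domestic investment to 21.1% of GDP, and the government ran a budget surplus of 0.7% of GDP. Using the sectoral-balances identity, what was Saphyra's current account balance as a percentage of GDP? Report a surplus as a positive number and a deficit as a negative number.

0.9

By the sectoral-balances identity, CA = (S_private - I) + (T - G).
Private balance = 21.3 - 21.1 = 0.2
Government balance (T - G) = 0.7
CA = 0.2 + 0.7 = 0.9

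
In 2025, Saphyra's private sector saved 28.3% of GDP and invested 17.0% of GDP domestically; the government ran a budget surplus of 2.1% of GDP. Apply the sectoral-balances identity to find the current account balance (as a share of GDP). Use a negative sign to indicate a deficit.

By the sectoral-balances identity, CA = (S_private - I) + (T - G).
Private balance = 28.3 - 17.0 = 11.3
Government balance (T - G) = 2.1
CA = 11.3 + 2.1 = 13.4

13.4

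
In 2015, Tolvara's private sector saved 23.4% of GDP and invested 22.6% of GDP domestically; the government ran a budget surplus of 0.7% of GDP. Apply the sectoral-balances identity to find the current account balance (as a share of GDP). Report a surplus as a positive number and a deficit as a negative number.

1.5

By the sectoral-balances identity, CA = (S_private - I) + (T - G).
Private balance = 23.4 - 22.6 = 0.8
Government balance (T - G) = 0.7
CA = 0.8 + 0.7 = 1.5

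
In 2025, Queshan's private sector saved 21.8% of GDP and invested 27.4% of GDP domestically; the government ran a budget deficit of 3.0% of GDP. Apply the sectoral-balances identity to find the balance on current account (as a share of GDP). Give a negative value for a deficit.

By the sectoral-balances identity, CA = (S_private - I) + (T - G).
Private balance = 21.8 - 27.4 = -5.6
Government balance (T - G) = -3.0
CA = -5.6 + (-3.0) = -8.6

-8.6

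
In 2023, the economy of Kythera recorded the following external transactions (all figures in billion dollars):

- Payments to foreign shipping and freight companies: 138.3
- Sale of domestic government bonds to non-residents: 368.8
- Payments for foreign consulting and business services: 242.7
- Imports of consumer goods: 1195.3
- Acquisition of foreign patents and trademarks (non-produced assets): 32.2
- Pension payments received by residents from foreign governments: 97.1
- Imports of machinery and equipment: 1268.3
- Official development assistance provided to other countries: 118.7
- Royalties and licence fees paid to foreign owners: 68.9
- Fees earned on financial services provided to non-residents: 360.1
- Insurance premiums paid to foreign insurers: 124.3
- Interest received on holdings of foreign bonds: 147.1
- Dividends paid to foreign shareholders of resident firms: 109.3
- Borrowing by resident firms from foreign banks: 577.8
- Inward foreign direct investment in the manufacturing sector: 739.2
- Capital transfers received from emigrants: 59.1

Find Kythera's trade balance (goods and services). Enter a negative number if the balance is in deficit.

Goods: -1195.3 - 1268.3 = -2463.6
Services: -68.9 - 124.3 - 242.7 + 360.1 - 138.3 = -214.1
Trade balance = -2463.6 + (-214.1) = -2677.7
(Excluded from the trade balance — financial account: sale of domestic government bonds to non-residents 368.8, borrowing by resident firms from foreign banks 577.8, inward foreign direct investment in the manufacturing sector 739.2; capital account: acquisition of foreign patents and trademarks (non-produced assets) 32.2, capital transfers received from emigrants 59.1; secondary income: pension payments received by residents from foreign governments 97.1, official development assistance provided to other countries 118.7; primary income: interest received on holdings of foreign bonds 147.1, dividends paid to foreign shareholders of resident firms 109.3.)

-2677.7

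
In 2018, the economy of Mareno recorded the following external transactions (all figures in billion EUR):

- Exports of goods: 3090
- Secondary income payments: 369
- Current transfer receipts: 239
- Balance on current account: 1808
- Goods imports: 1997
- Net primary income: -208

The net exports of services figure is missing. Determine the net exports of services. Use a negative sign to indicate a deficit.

1053

Current account = goods balance + services balance + net primary income + net secondary income
Sum of the known components = 755
Net exports of services = CA - (known components) = 1808 - 755 = 1053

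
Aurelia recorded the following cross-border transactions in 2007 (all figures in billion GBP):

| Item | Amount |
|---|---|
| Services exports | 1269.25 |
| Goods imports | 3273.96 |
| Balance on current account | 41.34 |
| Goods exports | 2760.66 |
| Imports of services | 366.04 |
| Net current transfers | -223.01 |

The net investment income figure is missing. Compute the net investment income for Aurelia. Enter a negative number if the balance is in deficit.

Current account = goods balance + services balance + net primary income + net secondary income
Sum of the known components = 166.90
Net investment income = CA - (known components) = 41.34 - 166.90 = -125.56

-125.56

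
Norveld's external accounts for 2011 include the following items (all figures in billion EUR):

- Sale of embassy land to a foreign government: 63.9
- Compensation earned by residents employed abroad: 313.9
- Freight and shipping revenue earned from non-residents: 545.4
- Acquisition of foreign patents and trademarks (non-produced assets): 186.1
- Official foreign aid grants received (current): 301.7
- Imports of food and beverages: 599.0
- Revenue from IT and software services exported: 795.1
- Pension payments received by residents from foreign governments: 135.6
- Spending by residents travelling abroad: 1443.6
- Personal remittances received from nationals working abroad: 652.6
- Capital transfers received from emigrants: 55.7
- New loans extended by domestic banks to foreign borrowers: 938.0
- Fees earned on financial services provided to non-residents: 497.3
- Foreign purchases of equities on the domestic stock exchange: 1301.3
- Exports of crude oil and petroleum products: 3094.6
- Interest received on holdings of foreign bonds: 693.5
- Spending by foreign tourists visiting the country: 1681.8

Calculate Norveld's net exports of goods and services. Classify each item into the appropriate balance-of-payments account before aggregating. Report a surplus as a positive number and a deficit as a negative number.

Goods: -599.0 + 3094.6 = 2495.6
Services: 497.3 + 545.4 + 795.1 + 1681.8 - 1443.6 = 2076.0
Trade balance = 2495.6 + 2076.0 = 4571.6
(Excluded from the trade balance — capital account: sale of embassy land to a foreign government 63.9, acquisition of foreign patents and trademarks (non-produced assets) 186.1, capital transfers received from emigrants 55.7; primary income: compensation earned by residents employed abroad 313.9, interest received on holdings of foreign bonds 693.5; secondary income: official foreign aid grants received (current) 301.7, pension payments received by residents from foreign governments 135.6, personal remittances received from nationals working abroad 652.6; financial account: new loans extended by domestic banks to foreign borrowers 938.0, foreign purchases of equities on the domestic stock exchange 1301.3.)

4571.6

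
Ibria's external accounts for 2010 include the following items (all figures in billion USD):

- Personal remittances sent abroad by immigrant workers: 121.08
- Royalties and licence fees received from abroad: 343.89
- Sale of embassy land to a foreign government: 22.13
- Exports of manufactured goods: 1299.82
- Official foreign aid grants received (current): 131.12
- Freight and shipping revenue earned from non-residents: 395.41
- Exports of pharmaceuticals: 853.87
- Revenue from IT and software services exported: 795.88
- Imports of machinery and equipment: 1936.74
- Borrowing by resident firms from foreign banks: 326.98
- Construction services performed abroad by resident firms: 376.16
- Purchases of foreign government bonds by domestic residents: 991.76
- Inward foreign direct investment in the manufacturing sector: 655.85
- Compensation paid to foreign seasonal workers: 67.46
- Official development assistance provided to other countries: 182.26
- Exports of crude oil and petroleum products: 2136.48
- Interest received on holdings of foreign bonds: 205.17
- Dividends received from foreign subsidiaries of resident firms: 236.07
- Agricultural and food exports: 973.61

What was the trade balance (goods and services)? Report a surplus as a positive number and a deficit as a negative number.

5238.38

Goods: -1936.74 + 853.87 + 973.61 + 2136.48 + 1299.82 = 3327.04
Services: 343.89 + 795.88 + 395.41 + 376.16 = 1911.34
Trade balance = 3327.04 + 1911.34 = 5238.38
(Excluded from the trade balance — secondary income: personal remittances sent abroad by immigrant workers 121.08, official foreign aid grants received (current) 131.12, official development assistance provided to other countries 182.26; capital account: sale of embassy land to a foreign government 22.13; financial account: borrowing by resident firms from foreign banks 326.98, purchases of foreign government bonds by domestic residents 991.76, inward foreign direct investment in the manufacturing sector 655.85; primary income: compensation paid to foreign seasonal workers 67.46, interest received on holdings of foreign bonds 205.17, dividends received from foreign subsidiaries of resident firms 236.07.)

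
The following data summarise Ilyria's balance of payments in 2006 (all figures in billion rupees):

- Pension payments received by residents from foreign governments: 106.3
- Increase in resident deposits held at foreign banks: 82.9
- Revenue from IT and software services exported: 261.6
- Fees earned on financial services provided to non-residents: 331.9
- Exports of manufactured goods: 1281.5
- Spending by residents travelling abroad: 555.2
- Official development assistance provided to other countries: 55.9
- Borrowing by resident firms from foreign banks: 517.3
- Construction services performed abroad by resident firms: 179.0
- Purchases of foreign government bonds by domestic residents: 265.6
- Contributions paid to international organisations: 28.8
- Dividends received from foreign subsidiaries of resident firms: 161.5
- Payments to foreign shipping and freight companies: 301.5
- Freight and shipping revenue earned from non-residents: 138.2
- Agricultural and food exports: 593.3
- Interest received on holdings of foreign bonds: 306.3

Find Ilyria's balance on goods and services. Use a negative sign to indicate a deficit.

Goods: 1281.5 + 593.3 = 1874.8
Services: -555.2 + 331.9 - 301.5 + 179.0 + 261.6 + 138.2 = 54.0
Trade balance = 1874.8 + 54.0 = 1928.8
(Excluded from the trade balance — secondary income: pension payments received by residents from foreign governments 106.3, official development assistance provided to other countries 55.9, contributions paid to international organisations 28.8; financial account: increase in resident deposits held at foreign banks 82.9, borrowing by resident firms from foreign banks 517.3, purchases of foreign government bonds by domestic residents 265.6; primary income: dividends received from foreign subsidiaries of resident firms 161.5, interest received on holdings of foreign bonds 306.3.)

1928.8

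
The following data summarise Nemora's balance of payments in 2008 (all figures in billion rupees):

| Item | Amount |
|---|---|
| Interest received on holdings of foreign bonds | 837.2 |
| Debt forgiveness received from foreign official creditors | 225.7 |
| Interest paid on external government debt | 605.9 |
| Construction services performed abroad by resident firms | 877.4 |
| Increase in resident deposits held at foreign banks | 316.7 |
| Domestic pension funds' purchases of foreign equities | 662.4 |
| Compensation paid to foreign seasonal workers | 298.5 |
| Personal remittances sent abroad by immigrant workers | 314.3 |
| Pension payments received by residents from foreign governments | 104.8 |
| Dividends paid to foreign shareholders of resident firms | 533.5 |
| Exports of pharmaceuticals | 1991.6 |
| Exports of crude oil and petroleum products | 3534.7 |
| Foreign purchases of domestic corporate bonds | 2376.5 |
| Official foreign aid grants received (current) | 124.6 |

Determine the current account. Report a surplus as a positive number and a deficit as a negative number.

Goods: 3534.7 + 1991.6 = 5526.3
Services: 877.4
Primary income: -605.9 - 533.5 + 837.2 - 298.5 = -600.7
Secondary income: 124.6 + 104.8 - 314.3 = -84.9
Current account = 5526.3 + 877.4 + (-600.7) + (-84.9) = 5718.1
(Excluded from the current account — capital account: debt forgiveness received from foreign official creditors 225.7; financial account: increase in resident deposits held at foreign banks 316.7, domestic pension funds' purchases of foreign equities 662.4, foreign purchases of domestic corporate bonds 2376.5.)

5718.1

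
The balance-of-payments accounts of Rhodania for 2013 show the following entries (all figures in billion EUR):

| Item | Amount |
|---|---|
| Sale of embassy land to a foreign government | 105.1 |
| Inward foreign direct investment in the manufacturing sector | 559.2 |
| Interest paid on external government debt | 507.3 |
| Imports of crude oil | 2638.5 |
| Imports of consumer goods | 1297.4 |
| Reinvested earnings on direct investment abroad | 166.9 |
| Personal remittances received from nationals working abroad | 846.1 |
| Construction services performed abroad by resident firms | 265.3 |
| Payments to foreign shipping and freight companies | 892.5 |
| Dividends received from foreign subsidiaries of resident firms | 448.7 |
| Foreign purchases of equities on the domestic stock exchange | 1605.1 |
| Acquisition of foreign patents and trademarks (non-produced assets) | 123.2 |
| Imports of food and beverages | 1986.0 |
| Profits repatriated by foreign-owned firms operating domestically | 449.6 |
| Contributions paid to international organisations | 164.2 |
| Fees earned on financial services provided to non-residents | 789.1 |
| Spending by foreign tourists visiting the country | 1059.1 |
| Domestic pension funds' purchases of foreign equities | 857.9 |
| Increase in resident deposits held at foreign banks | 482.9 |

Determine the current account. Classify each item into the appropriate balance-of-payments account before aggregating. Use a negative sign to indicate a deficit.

Goods: -2638.5 - 1297.4 - 1986.0 = -5921.9
Services: 789.1 + 1059.1 + 265.3 - 892.5 = 1221.0
Primary income: 166.9 + 448.7 - 507.3 - 449.6 = -341.3
Secondary income: -164.2 + 846.1 = 681.9
Current account = (-5921.9) + 1221.0 + (-341.3) + 681.9 = -4360.3
(Excluded from the current account — capital account: sale of embassy land to a foreign government 105.1, acquisition of foreign patents and trademarks (non-produced assets) 123.2; financial account: inward foreign direct investment in the manufacturing sector 559.2, foreign purchases of equities on the domestic stock exchange 1605.1, domestic pension funds' purchases of foreign equities 857.9, increase in resident deposits held at foreign banks 482.9.)

-4360.3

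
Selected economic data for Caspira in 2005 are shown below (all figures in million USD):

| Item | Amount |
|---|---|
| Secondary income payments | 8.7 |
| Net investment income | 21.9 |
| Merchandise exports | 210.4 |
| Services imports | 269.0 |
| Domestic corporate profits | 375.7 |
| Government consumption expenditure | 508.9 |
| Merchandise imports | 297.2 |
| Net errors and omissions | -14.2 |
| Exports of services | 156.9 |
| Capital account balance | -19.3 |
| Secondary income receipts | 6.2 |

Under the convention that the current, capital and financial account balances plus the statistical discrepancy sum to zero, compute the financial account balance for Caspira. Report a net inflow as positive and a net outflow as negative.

213.0

Goods balance = 210.4 - 297.2 = -86.8
Services balance = 156.9 - 269.0 = -112.1
Trade balance (goods + services) = -86.8 + (-112.1) = -198.9
Net primary income = 21.9
Net secondary income = 6.2 - 8.7 = -2.5
Current account = -198.9 + 21.9 + (-2.5) = -179.5
Financial account = -(-179.5 + (-19.3) + (-14.2)) = 213.0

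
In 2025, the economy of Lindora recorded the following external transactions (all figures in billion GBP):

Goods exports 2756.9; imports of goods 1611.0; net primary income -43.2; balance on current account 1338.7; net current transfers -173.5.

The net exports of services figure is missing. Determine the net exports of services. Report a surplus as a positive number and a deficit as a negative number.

409.5

Current account = goods balance + services balance + net primary income + net secondary income
Sum of the known components = 929.2
Net exports of services = CA - (known components) = 1338.7 - 929.2 = 409.5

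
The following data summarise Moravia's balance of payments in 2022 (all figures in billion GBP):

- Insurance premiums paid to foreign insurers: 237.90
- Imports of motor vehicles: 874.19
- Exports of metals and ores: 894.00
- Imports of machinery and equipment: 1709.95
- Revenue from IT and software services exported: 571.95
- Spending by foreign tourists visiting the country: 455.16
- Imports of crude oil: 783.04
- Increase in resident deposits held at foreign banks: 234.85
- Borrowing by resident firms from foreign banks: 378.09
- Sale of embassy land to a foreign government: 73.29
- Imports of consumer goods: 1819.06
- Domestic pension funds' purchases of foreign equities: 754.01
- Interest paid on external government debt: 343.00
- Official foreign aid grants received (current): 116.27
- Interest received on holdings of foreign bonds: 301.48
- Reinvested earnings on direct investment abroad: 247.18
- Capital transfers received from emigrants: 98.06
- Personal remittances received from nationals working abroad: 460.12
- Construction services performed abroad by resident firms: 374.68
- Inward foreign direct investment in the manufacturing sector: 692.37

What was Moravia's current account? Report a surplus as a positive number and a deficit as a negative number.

Goods: -1819.06 - 783.04 - 1709.95 - 874.19 + 894.00 = -4292.24
Services: -237.90 + 455.16 + 571.95 + 374.68 = 1163.89
Primary income: -343.00 + 247.18 + 301.48 = 205.66
Secondary income: 116.27 + 460.12 = 576.39
Current account = (-4292.24) + 1163.89 + 205.66 + 576.39 = -2346.30
(Excluded from the current account — financial account: increase in resident deposits held at foreign banks 234.85, borrowing by resident firms from foreign banks 378.09, domestic pension funds' purchases of foreign equities 754.01, inward foreign direct investment in the manufacturing sector 692.37; capital account: sale of embassy land to a foreign government 73.29, capital transfers received from emigrants 98.06.)

-2346.30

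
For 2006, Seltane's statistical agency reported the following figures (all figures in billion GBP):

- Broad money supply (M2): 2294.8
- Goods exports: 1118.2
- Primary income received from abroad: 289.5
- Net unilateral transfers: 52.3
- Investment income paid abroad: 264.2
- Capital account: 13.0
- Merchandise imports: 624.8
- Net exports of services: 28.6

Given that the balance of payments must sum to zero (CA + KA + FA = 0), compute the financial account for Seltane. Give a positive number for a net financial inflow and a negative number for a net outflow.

Goods balance = 1118.2 - 624.8 = 493.4
Services balance = 28.6
Trade balance (goods + services) = 493.4 + 28.6 = 522.0
Net primary income = 289.5 - 264.2 = 25.3
Net secondary income = 52.3
Current account = 522.0 + 25.3 + 52.3 = 599.6
Financial account = -(599.6 + 13.0) = -612.6

-612.6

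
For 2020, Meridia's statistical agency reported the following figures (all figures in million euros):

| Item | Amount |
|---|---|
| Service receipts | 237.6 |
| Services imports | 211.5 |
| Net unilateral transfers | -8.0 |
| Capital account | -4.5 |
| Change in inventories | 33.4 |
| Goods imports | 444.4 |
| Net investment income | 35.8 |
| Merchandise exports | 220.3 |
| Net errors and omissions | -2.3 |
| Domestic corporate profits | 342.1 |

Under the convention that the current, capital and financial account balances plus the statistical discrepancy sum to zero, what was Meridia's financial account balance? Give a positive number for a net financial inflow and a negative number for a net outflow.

Goods balance = 220.3 - 444.4 = -224.1
Services balance = 237.6 - 211.5 = 26.1
Trade balance (goods + services) = -224.1 + 26.1 = -198.0
Net primary income = 35.8
Net secondary income = -8.0
Current account = -198.0 + 35.8 + (-8.0) = -170.2
Financial account = -(-170.2 + (-4.5) + (-2.3)) = 177.0

177.0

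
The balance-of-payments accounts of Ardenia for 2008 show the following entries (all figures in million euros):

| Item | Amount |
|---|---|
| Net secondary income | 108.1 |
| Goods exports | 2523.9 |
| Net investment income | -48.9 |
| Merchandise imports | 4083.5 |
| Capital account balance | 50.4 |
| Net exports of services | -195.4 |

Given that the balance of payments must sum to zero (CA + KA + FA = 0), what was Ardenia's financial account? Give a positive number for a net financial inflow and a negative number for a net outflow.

1645.4

Goods balance = 2523.9 - 4083.5 = -1559.6
Services balance = -195.4
Trade balance (goods + services) = -1559.6 + (-195.4) = -1755.0
Net primary income = -48.9
Net secondary income = 108.1
Current account = -1755.0 + (-48.9) + 108.1 = -1695.8
Financial account = -(-1695.8 + 50.4) = 1645.4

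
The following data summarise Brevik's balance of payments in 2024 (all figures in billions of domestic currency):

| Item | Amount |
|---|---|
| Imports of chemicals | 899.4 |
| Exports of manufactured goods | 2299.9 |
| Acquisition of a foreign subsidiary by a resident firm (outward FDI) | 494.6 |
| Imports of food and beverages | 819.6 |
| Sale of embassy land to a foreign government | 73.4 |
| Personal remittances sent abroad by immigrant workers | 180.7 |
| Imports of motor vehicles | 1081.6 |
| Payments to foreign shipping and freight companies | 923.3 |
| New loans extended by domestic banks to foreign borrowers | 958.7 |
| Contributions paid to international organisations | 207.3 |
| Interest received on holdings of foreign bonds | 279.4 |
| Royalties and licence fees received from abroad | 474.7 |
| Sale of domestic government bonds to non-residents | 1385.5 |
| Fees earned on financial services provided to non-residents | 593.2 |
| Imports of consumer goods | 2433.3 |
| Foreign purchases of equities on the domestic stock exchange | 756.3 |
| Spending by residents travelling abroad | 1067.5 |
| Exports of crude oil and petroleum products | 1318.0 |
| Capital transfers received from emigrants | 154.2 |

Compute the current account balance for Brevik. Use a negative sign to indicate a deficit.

Goods: 2299.9 - 2433.3 - 819.6 - 1081.6 + 1318.0 - 899.4 = -1616.0
Services: -923.3 - 1067.5 + 593.2 + 474.7 = -922.9
Primary income: 279.4
Secondary income: -180.7 - 207.3 = -388.0
Current account = (-1616.0) + (-922.9) + 279.4 + (-388.0) = -2647.5
(Excluded from the current account — financial account: acquisition of a foreign subsidiary by a resident firm (outward FDI) 494.6, new loans extended by domestic banks to foreign borrowers 958.7, sale of domestic government bonds to non-residents 1385.5, foreign purchases of equities on the domestic stock exchange 756.3; capital account: sale of embassy land to a foreign government 73.4, capital transfers received from emigrants 154.2.)

-2647.5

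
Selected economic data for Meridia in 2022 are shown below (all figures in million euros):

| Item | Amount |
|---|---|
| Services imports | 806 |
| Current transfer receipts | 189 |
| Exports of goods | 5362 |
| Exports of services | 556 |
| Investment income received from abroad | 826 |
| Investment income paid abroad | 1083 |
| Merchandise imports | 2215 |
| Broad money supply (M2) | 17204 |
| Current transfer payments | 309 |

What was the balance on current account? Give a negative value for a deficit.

Goods balance = 5362 - 2215 = 3147
Services balance = 556 - 806 = -250
Trade balance (goods + services) = 3147 + (-250) = 2897
Net primary income = 826 - 1083 = -257
Net secondary income = 189 - 309 = -120
Current account = 2897 + (-257) + (-120) = 2520

2520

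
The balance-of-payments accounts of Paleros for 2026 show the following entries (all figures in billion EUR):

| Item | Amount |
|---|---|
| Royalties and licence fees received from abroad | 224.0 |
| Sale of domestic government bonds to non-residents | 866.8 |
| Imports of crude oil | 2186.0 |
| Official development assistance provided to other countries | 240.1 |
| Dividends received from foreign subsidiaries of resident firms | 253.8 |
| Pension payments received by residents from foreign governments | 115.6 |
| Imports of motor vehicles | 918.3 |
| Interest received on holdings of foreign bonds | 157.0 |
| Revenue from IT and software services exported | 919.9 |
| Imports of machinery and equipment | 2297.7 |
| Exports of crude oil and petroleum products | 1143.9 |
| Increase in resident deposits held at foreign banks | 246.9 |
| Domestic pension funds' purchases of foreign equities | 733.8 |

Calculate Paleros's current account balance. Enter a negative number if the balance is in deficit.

Goods: -2186.0 + 1143.9 - 918.3 - 2297.7 = -4258.1
Services: 224.0 + 919.9 = 1143.9
Primary income: 157.0 + 253.8 = 410.8
Secondary income: -240.1 + 115.6 = -124.5
Current account = (-4258.1) + 1143.9 + 410.8 + (-124.5) = -2827.9
(Excluded from the current account — financial account: sale of domestic government bonds to non-residents 866.8, increase in resident deposits held at foreign banks 246.9, domestic pension funds' purchases of foreign equities 733.8.)

-2827.9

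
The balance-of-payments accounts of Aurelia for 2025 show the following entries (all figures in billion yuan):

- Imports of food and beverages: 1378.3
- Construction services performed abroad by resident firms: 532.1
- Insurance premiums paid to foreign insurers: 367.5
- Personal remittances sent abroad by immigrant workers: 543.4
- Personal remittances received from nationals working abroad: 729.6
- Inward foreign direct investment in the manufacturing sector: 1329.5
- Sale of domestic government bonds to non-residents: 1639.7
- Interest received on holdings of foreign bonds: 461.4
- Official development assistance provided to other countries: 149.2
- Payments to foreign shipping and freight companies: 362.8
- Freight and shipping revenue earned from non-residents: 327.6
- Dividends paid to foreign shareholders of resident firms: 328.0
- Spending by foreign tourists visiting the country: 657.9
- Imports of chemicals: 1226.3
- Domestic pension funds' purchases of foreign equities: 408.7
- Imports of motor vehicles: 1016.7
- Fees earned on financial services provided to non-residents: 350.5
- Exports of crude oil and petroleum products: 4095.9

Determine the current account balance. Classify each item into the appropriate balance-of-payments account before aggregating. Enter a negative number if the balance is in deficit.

1782.8

Goods: -1378.3 - 1016.7 - 1226.3 + 4095.9 = 474.6
Services: -362.8 + 657.9 + 532.1 - 367.5 + 327.6 + 350.5 = 1137.8
Primary income: -328.0 + 461.4 = 133.4
Secondary income: -543.4 - 149.2 + 729.6 = 37.0
Current account = 474.6 + 1137.8 + 133.4 + 37.0 = 1782.8
(Excluded from the current account — financial account: inward foreign direct investment in the manufacturing sector 1329.5, sale of domestic government bonds to non-residents 1639.7, domestic pension funds' purchases of foreign equities 408.7.)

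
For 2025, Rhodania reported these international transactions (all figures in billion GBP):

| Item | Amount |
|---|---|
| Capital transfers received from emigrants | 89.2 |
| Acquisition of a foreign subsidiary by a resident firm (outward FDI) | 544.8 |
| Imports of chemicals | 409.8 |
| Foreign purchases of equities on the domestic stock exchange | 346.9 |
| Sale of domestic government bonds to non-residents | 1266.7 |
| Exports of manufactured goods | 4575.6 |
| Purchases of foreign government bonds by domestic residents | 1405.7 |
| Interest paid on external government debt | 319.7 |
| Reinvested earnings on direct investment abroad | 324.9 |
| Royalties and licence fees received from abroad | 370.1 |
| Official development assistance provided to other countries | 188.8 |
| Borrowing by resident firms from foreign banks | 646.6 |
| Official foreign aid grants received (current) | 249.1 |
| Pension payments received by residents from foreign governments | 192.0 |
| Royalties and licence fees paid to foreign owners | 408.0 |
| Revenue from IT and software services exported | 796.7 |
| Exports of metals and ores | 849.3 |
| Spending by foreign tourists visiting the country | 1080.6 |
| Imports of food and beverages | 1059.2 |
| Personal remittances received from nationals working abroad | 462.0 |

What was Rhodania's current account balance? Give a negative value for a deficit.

6514.8

Goods: -409.8 - 1059.2 + 4575.6 + 849.3 = 3955.9
Services: 796.7 + 1080.6 - 408.0 + 370.1 = 1839.4
Primary income: -319.7 + 324.9 = 5.2
Secondary income: 249.1 - 188.8 + 192.0 + 462.0 = 714.3
Current account = 3955.9 + 1839.4 + 5.2 + 714.3 = 6514.8
(Excluded from the current account — capital account: capital transfers received from emigrants 89.2; financial account: acquisition of a foreign subsidiary by a resident firm (outward FDI) 544.8, foreign purchases of equities on the domestic stock exchange 346.9, sale of domestic government bonds to non-residents 1266.7, purchases of foreign government bonds by domestic residents 1405.7, borrowing by resident firms from foreign banks 646.6.)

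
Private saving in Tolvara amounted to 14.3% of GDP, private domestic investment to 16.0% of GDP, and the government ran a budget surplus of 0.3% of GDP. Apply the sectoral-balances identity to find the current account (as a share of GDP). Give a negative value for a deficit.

By the sectoral-balances identity, CA = (S_private - I) + (T - G).
Private balance = 14.3 - 16.0 = -1.7
Government balance (T - G) = 0.3
CA = -1.7 + 0.3 = -1.4

-1.4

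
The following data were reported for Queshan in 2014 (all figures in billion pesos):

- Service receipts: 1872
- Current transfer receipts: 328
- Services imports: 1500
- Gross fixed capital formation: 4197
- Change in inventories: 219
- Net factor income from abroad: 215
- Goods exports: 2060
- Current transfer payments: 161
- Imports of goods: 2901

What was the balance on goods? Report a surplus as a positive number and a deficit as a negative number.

Goods balance = 2060 - 2901 = -841

-841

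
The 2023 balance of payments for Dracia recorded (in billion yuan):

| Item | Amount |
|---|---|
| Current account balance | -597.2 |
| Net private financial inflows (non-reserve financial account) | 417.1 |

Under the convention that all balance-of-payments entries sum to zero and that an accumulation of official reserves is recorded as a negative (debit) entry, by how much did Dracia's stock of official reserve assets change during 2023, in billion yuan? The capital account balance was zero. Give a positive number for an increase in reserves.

Official reserve transactions balance = -((-597.2) + 417.1) = 180.1
An accumulation of reserves is recorded as a debit (negative entry), so the change in the stock of reserves is the negative of that balance.
Change in official reserves = -(180.1) = -180.1

-180.1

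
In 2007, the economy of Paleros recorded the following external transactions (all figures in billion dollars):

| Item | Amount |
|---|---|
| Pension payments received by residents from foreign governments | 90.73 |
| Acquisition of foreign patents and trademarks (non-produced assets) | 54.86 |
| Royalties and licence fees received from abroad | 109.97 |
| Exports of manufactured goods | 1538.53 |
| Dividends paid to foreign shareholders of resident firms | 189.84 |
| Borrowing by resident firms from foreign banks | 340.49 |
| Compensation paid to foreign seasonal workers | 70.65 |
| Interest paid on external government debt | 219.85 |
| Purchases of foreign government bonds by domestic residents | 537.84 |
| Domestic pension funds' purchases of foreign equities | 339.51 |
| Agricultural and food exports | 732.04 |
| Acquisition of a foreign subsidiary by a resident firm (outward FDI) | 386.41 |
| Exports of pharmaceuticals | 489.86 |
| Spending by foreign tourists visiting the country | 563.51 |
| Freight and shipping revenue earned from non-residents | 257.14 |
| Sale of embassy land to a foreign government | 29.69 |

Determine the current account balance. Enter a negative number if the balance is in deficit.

3301.44

Goods: 489.86 + 1538.53 + 732.04 = 2760.43
Services: 257.14 + 563.51 + 109.97 = 930.62
Primary income: -189.84 - 219.85 - 70.65 = -480.34
Secondary income: 90.73
Current account = 2760.43 + 930.62 + (-480.34) + 90.73 = 3301.44
(Excluded from the current account — capital account: acquisition of foreign patents and trademarks (non-produced assets) 54.86, sale of embassy land to a foreign government 29.69; financial account: borrowing by resident firms from foreign banks 340.49, purchases of foreign government bonds by domestic residents 537.84, domestic pension funds' purchases of foreign equities 339.51, acquisition of a foreign subsidiary by a resident firm (outward FDI) 386.41.)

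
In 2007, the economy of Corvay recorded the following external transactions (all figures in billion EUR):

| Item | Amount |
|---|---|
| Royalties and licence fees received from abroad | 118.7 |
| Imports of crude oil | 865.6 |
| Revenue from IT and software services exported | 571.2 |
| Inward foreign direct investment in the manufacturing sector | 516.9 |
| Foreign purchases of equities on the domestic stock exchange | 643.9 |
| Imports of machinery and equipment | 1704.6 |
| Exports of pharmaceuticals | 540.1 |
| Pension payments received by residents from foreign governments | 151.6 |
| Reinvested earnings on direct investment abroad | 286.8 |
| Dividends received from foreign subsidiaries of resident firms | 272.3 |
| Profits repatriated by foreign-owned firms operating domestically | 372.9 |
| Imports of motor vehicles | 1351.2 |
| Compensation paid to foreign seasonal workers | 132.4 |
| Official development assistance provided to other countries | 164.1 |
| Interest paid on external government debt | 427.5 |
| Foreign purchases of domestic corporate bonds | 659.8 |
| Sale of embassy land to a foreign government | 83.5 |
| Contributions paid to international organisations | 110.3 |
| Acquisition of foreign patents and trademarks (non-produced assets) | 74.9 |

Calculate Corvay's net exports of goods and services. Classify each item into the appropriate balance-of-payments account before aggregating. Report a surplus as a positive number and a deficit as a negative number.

-2691.4

Goods: -865.6 + 540.1 - 1351.2 - 1704.6 = -3381.3
Services: 571.2 + 118.7 = 689.9
Trade balance = -3381.3 + 689.9 = -2691.4
(Excluded from the trade balance — financial account: inward foreign direct investment in the manufacturing sector 516.9, foreign purchases of equities on the domestic stock exchange 643.9, foreign purchases of domestic corporate bonds 659.8; secondary income: pension payments received by residents from foreign governments 151.6, official development assistance provided to other countries 164.1, contributions paid to international organisations 110.3; primary income: reinvested earnings on direct investment abroad 286.8, dividends received from foreign subsidiaries of resident firms 272.3, profits repatriated by foreign-owned firms operating domestically 372.9, compensation paid to foreign seasonal workers 132.4, interest paid on external government debt 427.5; capital account: sale of embassy land to a foreign government 83.5, acquisition of foreign patents and trademarks (non-produced assets) 74.9.)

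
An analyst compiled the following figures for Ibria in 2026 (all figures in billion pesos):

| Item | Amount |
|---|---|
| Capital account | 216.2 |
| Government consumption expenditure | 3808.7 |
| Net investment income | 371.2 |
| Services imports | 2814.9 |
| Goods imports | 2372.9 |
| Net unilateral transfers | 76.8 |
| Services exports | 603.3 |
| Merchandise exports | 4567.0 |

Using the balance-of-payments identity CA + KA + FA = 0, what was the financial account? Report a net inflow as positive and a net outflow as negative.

Goods balance = 4567.0 - 2372.9 = 2194.1
Services balance = 603.3 - 2814.9 = -2211.6
Trade balance (goods + services) = 2194.1 + (-2211.6) = -17.5
Net primary income = 371.2
Net secondary income = 76.8
Current account = -17.5 + 371.2 + 76.8 = 430.5
Financial account = -(430.5 + 216.2) = -646.7

-646.7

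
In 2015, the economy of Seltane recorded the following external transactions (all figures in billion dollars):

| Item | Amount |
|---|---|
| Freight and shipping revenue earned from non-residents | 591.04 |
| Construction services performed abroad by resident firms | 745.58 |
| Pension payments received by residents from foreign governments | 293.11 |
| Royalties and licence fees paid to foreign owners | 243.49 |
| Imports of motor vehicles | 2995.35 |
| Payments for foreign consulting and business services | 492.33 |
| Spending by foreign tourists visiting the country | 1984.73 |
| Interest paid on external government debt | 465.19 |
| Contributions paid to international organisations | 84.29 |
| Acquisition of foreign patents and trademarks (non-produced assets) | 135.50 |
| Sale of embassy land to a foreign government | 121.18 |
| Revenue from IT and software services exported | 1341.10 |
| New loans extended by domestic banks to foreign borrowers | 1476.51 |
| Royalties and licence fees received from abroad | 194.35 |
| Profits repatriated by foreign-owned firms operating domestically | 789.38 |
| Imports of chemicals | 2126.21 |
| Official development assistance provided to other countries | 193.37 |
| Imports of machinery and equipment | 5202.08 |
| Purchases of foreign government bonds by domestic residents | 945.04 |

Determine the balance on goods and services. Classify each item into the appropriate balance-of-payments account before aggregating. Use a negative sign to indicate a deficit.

Goods: -2126.21 - 5202.08 - 2995.35 = -10323.64
Services: -492.33 + 194.35 + 591.04 + 745.58 - 243.49 + 1984.73 + 1341.10 = 4120.98
Trade balance = -10323.64 + 4120.98 = -6202.66
(Excluded from the trade balance — secondary income: pension payments received by residents from foreign governments 293.11, contributions paid to international organisations 84.29, official development assistance provided to other countries 193.37; primary income: interest paid on external government debt 465.19, profits repatriated by foreign-owned firms operating domestically 789.38; capital account: acquisition of foreign patents and trademarks (non-produced assets) 135.50, sale of embassy land to a foreign government 121.18; financial account: new loans extended by domestic banks to foreign borrowers 1476.51, purchases of foreign government bonds by domestic residents 945.04.)

-6202.66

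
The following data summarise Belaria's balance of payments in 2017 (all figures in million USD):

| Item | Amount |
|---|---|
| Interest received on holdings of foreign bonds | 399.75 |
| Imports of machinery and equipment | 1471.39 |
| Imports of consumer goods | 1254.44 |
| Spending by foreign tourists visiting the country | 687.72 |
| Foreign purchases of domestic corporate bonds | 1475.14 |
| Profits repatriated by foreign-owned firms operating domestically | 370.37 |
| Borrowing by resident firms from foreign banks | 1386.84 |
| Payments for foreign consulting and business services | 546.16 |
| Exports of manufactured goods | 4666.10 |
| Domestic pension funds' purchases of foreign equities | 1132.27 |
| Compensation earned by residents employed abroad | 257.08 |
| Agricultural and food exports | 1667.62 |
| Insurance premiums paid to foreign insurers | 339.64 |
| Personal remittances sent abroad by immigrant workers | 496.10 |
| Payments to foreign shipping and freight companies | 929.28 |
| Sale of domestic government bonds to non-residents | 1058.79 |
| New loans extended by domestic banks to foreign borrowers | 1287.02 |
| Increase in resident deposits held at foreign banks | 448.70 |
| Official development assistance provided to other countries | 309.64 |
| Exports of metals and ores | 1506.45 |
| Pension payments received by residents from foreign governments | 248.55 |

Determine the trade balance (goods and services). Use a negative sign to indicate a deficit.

Goods: -1254.44 + 1667.62 - 1471.39 + 1506.45 + 4666.10 = 5114.34
Services: -546.16 - 929.28 + 687.72 - 339.64 = -1127.36
Trade balance = 5114.34 + (-1127.36) = 3986.98
(Excluded from the trade balance — primary income: interest received on holdings of foreign bonds 399.75, profits repatriated by foreign-owned firms operating domestically 370.37, compensation earned by residents employed abroad 257.08; financial account: foreign purchases of domestic corporate bonds 1475.14, borrowing by resident firms from foreign banks 1386.84, domestic pension funds' purchases of foreign equities 1132.27, sale of domestic government bonds to non-residents 1058.79, new loans extended by domestic banks to foreign borrowers 1287.02, increase in resident deposits held at foreign banks 448.70; secondary income: personal remittances sent abroad by immigrant workers 496.10, official development assistance provided to other countries 309.64, pension payments received by residents from foreign governments 248.55.)

3986.98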